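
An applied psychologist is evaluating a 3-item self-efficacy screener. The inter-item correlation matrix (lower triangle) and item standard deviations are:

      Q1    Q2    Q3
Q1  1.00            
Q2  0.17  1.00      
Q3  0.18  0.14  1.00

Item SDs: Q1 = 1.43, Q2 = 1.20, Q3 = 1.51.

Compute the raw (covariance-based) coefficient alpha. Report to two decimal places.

coefficient alpha = 0.37

Σσ²ᵢ = 1.43² + 1.20² + 1.51² = 5.7650
Covariances σ_ij = r_ij · s_i · s_j:
  σ(Q1,Q2) = 0.17 × 1.43 × 1.20 = 0.2917
  σ(Q1,Q3) = 0.18 × 1.43 × 1.51 = 0.3887
  σ(Q2,Q3) = 0.14 × 1.20 × 1.51 = 0.2537
σ²_T = Σσ²ᵢ + 2·Σσ_ij = 5.7650 + 2 × 0.9341 = 7.6332
α = (3/2)·(1 − 5.7650/7.6332) = 0.37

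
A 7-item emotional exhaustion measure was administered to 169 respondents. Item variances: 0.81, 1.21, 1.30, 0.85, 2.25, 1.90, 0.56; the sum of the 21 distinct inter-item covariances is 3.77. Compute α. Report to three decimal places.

α = 0.536

Σσᵢ² = 0.81 + 1.21 + 1.30 + 0.85 + 2.25 + 1.90 + 0.56 = 8.88
Sum of distinct covariances = 3.77
σ²_total = Σσᵢ² + 2·Σcov = 8.88 + 2 × 3.77 = 16.42
α = (7/6)·(1 − 8.88/16.42) = 0.536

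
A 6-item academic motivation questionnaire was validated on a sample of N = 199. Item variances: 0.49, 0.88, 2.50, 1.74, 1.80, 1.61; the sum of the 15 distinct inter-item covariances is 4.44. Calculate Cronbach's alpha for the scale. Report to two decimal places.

α = 0.60

Σσ²ᵢ = 0.49 + 0.88 + 2.50 + 1.74 + 1.80 + 1.61 = 9.02
Sum of distinct covariances = 4.44
Var(T) = Σσ²ᵢ + 2·Σcov = 9.02 + 2 × 4.44 = 17.90
α = (6/5)·(1 − 9.02/17.90) = 0.60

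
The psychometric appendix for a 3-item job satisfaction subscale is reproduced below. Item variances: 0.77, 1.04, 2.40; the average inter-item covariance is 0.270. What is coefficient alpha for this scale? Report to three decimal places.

α = 0.417

sum of item variances = 0.77 + 1.04 + 2.40 = 4.21
Sum of the 3 distinct covariances = 3 × 0.270 = 0.810
σ²_T = sum of item variances + 2·Σcov = 4.21 + 2 × 0.810 = 5.830
α = (3/2)·(1 − 4.21/5.830) = 0.417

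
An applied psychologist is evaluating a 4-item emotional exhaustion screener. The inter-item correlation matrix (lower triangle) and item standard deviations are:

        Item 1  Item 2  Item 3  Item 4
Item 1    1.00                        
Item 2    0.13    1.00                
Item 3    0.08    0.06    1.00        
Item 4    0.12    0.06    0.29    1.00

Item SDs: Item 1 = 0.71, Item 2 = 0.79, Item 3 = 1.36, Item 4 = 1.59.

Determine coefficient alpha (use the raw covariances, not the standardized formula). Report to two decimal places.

Σσ²ᵢ = 0.71² + 0.79² + 1.36² + 1.59² = 5.5059
Covariances σ_ij = r_ij · s_i · s_j:
  σ(Item 1,Item 2) = 0.13 × 0.71 × 0.79 = 0.0729
  σ(Item 1,Item 3) = 0.08 × 0.71 × 1.36 = 0.0772
  σ(Item 1,Item 4) = 0.12 × 0.71 × 1.59 = 0.1355
  σ(Item 2,Item 3) = 0.06 × 0.79 × 1.36 = 0.0645
  σ(Item 2,Item 4) = 0.06 × 0.79 × 1.59 = 0.0754
  σ(Item 3,Item 4) = 0.29 × 1.36 × 1.59 = 0.6271
σ²_T = Σσ²ᵢ + 2·Σσ_ij = 5.5059 + 2 × 1.0526 = 7.6111
α = (4/3)·(1 − 5.5059/7.6111) = 0.37

coefficient alpha = 0.37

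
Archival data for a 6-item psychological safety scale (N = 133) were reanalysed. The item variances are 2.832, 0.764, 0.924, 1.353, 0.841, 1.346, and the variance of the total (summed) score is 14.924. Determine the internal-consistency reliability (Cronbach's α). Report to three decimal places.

Σσ²ᵢ = 2.832 + 0.764 + 0.924 + 1.353 + 0.841 + 1.346 = 8.060
α = (k/(k−1))·(1 − Σσ²ᵢ/total variance) = (6/5)·(1 − 8.060/14.924) = 0.552

α = 0.552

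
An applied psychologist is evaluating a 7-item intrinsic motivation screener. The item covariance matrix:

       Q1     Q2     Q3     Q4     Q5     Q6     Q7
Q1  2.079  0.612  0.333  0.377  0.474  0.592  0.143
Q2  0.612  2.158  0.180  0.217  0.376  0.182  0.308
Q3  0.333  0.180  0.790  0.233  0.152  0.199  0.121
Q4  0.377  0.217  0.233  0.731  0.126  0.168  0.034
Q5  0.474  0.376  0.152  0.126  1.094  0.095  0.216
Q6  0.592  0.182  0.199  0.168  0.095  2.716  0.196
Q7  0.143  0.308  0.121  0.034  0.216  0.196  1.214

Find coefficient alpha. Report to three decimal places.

coefficient alpha = 0.580

ΣVar(i) = 2.079 + 2.158 + 0.790 + 0.731 + 1.094 + 2.716 + 1.214 = 10.782
Σ_{i<j} σ_ij = 5.334
total variance = 10.782 + 2 × 5.334 = 21.450
α = (k/(k−1))·(1 − ΣVar(i)/total variance) = (7/6)·(1 − 10.782/21.450) = 0.580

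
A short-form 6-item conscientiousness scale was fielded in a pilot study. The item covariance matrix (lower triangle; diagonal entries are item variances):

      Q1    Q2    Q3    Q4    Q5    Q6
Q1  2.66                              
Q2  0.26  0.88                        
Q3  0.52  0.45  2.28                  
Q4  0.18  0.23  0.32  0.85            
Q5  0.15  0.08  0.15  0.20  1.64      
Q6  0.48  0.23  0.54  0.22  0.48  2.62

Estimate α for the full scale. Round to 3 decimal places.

ΣVar(i) = 2.66 + 0.88 + 2.28 + 0.85 + 1.64 + 2.62 = 10.93
Sum of off-diagonal covariances = 4.49
σ²_T = 10.93 + 2 × 4.49 = 19.91
α = (k/(k−1))·(1 − ΣVar(i)/σ²_T) = (6/5)·(1 − 10.93/19.91) = 0.541

α = 0.541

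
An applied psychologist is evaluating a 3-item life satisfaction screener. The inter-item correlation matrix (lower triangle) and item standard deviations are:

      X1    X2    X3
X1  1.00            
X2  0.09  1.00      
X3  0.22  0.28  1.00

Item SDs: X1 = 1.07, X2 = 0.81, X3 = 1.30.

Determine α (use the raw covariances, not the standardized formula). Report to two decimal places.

Σσ²ᵢ = 1.07² + 0.81² + 1.30² = 3.4910
Covariances σ_ij = r_ij · s_i · s_j:
  σ(X1,X2) = 0.09 × 1.07 × 0.81 = 0.0780
  σ(X1,X3) = 0.22 × 1.07 × 1.30 = 0.3060
  σ(X2,X3) = 0.28 × 0.81 × 1.30 = 0.2948
σ²_T = Σσ²ᵢ + 2·Σσ_ij = 3.4910 + 2 × 0.6788 = 4.8486
α = (3/2)·(1 − 3.4910/4.8486) = 0.42

α = 0.42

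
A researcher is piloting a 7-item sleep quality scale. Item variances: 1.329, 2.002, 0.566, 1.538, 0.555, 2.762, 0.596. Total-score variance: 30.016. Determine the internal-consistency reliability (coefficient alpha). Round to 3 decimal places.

α = 0.803

Σσ²ᵢ = 1.329 + 2.002 + 0.566 + 1.538 + 0.555 + 2.762 + 0.596 = 9.348
α = (k/(k−1))·(1 − Σσ²ᵢ/Var(T)) = (7/6)·(1 − 9.348/30.016) = 0.803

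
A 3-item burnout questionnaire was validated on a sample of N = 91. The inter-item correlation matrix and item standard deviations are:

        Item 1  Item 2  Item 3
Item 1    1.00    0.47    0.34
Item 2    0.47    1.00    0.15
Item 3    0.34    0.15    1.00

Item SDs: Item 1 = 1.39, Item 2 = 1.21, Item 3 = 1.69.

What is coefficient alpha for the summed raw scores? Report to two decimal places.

coefficient alpha = 0.57

Σσ²ᵢ = 1.39² + 1.21² + 1.69² = 6.2523
Covariances σ_ij = r_ij · s_i · s_j:
  σ(Item 1,Item 2) = 0.47 × 1.39 × 1.21 = 0.7905
  σ(Item 1,Item 3) = 0.34 × 1.39 × 1.69 = 0.7987
  σ(Item 2,Item 3) = 0.15 × 1.21 × 1.69 = 0.3067
σ²_T = Σσ²ᵢ + 2·Σσ_ij = 6.2523 + 2 × 1.8959 = 10.0441
α = (3/2)·(1 − 6.2523/10.0441) = 0.57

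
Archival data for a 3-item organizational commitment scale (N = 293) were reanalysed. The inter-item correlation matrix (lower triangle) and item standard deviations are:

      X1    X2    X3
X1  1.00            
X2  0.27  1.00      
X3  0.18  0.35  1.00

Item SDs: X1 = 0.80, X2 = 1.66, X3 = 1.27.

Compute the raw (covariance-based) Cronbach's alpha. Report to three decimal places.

Σσ²ᵢ = 0.80² + 1.66² + 1.27² = 5.0085
Covariances σ_ij = r_ij · s_i · s_j:
  σ(X1,X2) = 0.27 × 0.80 × 1.66 = 0.3586
  σ(X1,X3) = 0.18 × 0.80 × 1.27 = 0.1829
  σ(X2,X3) = 0.35 × 1.66 × 1.27 = 0.7379
σ²_T = Σσ²ᵢ + 2·Σσ_ij = 5.0085 + 2 × 1.2794 = 7.5673
α = (3/2)·(1 − 5.0085/7.5673) = 0.507

Cronbach's alpha = 0.507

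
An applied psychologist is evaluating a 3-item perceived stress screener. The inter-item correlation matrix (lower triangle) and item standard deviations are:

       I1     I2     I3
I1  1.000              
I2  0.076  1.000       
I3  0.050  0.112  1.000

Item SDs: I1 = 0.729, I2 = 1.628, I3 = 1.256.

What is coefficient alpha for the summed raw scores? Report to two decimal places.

coefficient alpha = 0.20

Σσ²ᵢ = 0.729² + 1.628² + 1.256² = 4.7594
Covariances σ_ij = r_ij · s_i · s_j:
  σ(I1,I2) = 0.076 × 0.729 × 1.628 = 0.0902
  σ(I1,I3) = 0.050 × 0.729 × 1.256 = 0.0458
  σ(I2,I3) = 0.112 × 1.628 × 1.256 = 0.2290
σ²_T = Σσ²ᵢ + 2·Σσ_ij = 4.7594 + 2 × 0.3650 = 5.4894
α = (3/2)·(1 − 4.7594/5.4894) = 0.20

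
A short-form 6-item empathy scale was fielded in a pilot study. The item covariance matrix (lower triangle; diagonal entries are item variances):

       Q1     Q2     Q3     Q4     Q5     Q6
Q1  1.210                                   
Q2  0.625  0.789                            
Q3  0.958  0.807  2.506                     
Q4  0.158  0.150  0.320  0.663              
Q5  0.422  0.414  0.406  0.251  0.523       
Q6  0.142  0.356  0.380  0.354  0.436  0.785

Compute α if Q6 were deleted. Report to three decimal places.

Remaining items: Q1, Q2, Q3, Q4, Q5 (k = 5).
Σσ²ᵢ = 1.210 + 0.789 + 2.506 + 0.663 + 0.523 = 5.691
Var(T) = 5.691 + 2 × 4.511 = 14.713
α (item deleted) = (5/4)·(1 − 5.691/14.713) = 0.766

α = 0.766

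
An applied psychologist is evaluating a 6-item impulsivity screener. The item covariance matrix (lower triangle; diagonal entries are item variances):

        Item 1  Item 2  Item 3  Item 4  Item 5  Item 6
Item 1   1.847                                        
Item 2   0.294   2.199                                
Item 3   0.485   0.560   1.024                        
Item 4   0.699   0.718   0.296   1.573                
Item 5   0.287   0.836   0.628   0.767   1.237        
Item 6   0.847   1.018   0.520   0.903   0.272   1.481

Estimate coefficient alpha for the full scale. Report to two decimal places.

ΣVar(i) = 1.847 + 2.199 + 1.024 + 1.573 + 1.237 + 1.481 = 9.361
Sum of off-diagonal covariances = 9.130
total variance = 9.361 + 2 × 9.130 = 27.621
α = (k/(k−1))·(1 − ΣVar(i)/total variance) = (6/5)·(1 − 9.361/27.621) = 0.79

α = 0.79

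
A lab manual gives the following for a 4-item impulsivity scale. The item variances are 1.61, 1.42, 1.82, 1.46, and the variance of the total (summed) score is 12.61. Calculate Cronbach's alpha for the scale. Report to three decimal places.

sum of item variances = 1.61 + 1.42 + 1.82 + 1.46 = 6.31
α = (k/(k−1))·(1 − sum of item variances/total variance) = (4/3)·(1 − 6.31/12.61) = 0.666

α = 0.666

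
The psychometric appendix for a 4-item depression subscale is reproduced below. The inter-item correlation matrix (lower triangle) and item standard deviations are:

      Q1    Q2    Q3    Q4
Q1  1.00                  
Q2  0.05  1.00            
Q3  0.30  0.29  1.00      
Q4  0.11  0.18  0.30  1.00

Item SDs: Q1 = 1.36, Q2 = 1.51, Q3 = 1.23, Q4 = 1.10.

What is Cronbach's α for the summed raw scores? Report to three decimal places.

Σσ²ᵢ = 1.36² + 1.51² + 1.23² + 1.10² = 6.8526
Covariances σ_ij = r_ij · s_i · s_j:
  σ(Q1,Q2) = 0.05 × 1.36 × 1.51 = 0.1027
  σ(Q1,Q3) = 0.30 × 1.36 × 1.23 = 0.5018
  σ(Q1,Q4) = 0.11 × 1.36 × 1.10 = 0.1646
  σ(Q2,Q3) = 0.29 × 1.51 × 1.23 = 0.5386
  σ(Q2,Q4) = 0.18 × 1.51 × 1.10 = 0.2990
  σ(Q3,Q4) = 0.30 × 1.23 × 1.10 = 0.4059
σ²_T = Σσ²ᵢ + 2·Σσ_ij = 6.8526 + 2 × 2.0126 = 10.8778
α = (4/3)·(1 − 6.8526/10.8778) = 0.493

α = 0.493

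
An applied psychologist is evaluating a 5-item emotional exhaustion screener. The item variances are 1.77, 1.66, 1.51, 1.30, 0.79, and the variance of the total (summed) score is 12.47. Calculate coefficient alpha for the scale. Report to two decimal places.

Σσᵢ² = 1.77 + 1.66 + 1.51 + 1.30 + 0.79 = 7.03
α = (k/(k−1))·(1 − Σσᵢ²/total variance) = (5/4)·(1 − 7.03/12.47) = 0.55

coefficient alpha = 0.55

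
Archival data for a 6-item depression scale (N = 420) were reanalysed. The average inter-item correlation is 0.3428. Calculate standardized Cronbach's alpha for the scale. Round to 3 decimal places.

Standardized α = k·r̄ / (1 + (k−1)·r̄) = 6 × 0.3428 / (1 + 5 × 0.3428)
  = 2.0568 / 2.7140 = 0.758

standardized Cronbach's alpha = 0.758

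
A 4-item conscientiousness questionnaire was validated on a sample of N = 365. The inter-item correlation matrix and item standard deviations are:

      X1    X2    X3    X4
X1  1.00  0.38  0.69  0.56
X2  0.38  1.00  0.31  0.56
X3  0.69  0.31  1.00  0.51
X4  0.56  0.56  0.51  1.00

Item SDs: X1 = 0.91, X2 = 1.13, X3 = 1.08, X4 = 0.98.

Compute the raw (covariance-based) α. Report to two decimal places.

α = 0.79

Σσ²ᵢ = 0.91² + 1.13² + 1.08² + 0.98² = 4.2318
Covariances σ_ij = r_ij · s_i · s_j:
  σ(X1,X2) = 0.38 × 0.91 × 1.13 = 0.3908
  σ(X1,X3) = 0.69 × 0.91 × 1.08 = 0.6781
  σ(X1,X4) = 0.56 × 0.91 × 0.98 = 0.4994
  σ(X2,X3) = 0.31 × 1.13 × 1.08 = 0.3783
  σ(X2,X4) = 0.56 × 1.13 × 0.98 = 0.6201
  σ(X3,X4) = 0.51 × 1.08 × 0.98 = 0.5398
σ²_T = Σσ²ᵢ + 2·Σσ_ij = 4.2318 + 2 × 3.1065 = 10.4448
α = (4/3)·(1 − 4.2318/10.4448) = 0.79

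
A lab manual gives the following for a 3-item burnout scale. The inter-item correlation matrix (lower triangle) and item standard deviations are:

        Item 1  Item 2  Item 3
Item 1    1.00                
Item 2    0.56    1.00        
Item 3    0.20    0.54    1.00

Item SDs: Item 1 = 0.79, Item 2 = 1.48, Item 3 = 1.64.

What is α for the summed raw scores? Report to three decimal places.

Σσ²ᵢ = 0.79² + 1.48² + 1.64² = 5.5041
Covariances σ_ij = r_ij · s_i · s_j:
  σ(Item 1,Item 2) = 0.56 × 0.79 × 1.48 = 0.6548
  σ(Item 1,Item 3) = 0.20 × 0.79 × 1.64 = 0.2591
  σ(Item 2,Item 3) = 0.54 × 1.48 × 1.64 = 1.3107
σ²_T = Σσ²ᵢ + 2·Σσ_ij = 5.5041 + 2 × 2.2246 = 9.9533
α = (3/2)·(1 − 5.5041/9.9533) = 0.671

α = 0.671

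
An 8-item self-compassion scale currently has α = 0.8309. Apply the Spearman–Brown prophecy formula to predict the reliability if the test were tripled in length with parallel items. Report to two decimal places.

predicted reliability = 0.94

Length factor m = 3
α' = m·α / (1 + (m−1)·α)
   = 3 × 0.8309 / (1 + (3 − 1) × 0.8309)
   = 2.4927 / 2.6618 = 0.94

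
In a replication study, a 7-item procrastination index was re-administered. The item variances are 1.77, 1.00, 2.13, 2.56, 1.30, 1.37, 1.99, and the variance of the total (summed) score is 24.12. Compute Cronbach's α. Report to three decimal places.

sum of item variances = 1.77 + 1.00 + 2.13 + 2.56 + 1.30 + 1.37 + 1.99 = 12.12
α = (k/(k−1))·(1 − sum of item variances/σ²_T) = (7/6)·(1 − 12.12/24.12) = 0.580

α = 0.580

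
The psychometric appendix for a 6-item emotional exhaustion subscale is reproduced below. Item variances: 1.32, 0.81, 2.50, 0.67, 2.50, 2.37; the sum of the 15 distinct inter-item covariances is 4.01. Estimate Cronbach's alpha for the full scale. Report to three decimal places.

Cronbach's alpha = 0.529

ΣVar(i) = 1.32 + 0.81 + 2.50 + 0.67 + 2.50 + 2.37 = 10.17
Sum of distinct covariances = 4.01
total variance = ΣVar(i) + 2·Σcov = 10.17 + 2 × 4.01 = 18.19
α = (6/5)·(1 − 10.17/18.19) = 0.529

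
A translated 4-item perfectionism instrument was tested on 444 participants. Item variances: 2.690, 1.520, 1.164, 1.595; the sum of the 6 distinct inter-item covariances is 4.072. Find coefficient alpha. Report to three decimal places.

sum of item variances = 2.690 + 1.520 + 1.164 + 1.595 = 6.969
Sum of distinct covariances = 4.072
σ²_total = sum of item variances + 2·Σcov = 6.969 + 2 × 4.072 = 15.113
α = (4/3)·(1 − 6.969/15.113) = 0.718

α = 0.718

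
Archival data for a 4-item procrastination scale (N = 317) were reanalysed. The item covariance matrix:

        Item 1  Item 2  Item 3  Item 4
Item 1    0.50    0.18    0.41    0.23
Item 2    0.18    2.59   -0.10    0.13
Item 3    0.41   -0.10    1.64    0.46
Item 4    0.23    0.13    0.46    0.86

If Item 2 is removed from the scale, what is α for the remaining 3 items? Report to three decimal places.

α = 0.635

Remaining items: Item 1, Item 3, Item 4 (k = 3).
sum of item variances = 0.50 + 1.64 + 0.86 = 3.00
σ²_total = 3.00 + 2 × 1.10 = 5.20
α (item deleted) = (3/2)·(1 − 3.00/5.20) = 0.635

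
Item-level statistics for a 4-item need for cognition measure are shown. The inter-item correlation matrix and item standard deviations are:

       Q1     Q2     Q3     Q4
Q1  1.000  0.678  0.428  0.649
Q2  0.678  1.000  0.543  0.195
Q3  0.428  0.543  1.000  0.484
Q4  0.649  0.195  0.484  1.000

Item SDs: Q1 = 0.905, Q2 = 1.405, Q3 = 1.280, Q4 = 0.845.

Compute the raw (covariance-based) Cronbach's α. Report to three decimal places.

Σσ²ᵢ = 0.905² + 1.405² + 1.280² + 0.845² = 5.1455
Covariances σ_ij = r_ij · s_i · s_j:
  σ(Q1,Q2) = 0.678 × 0.905 × 1.405 = 0.8621
  σ(Q1,Q3) = 0.428 × 0.905 × 1.280 = 0.4958
  σ(Q1,Q4) = 0.649 × 0.905 × 0.845 = 0.4963
  σ(Q2,Q3) = 0.543 × 1.405 × 1.280 = 0.9765
  σ(Q2,Q4) = 0.195 × 1.405 × 0.845 = 0.2315
  σ(Q3,Q4) = 0.484 × 1.280 × 0.845 = 0.5235
σ²_T = Σσ²ᵢ + 2·Σσ_ij = 5.1455 + 2 × 3.5857 = 12.3169
α = (4/3)·(1 − 5.1455/12.3169) = 0.776

α = 0.776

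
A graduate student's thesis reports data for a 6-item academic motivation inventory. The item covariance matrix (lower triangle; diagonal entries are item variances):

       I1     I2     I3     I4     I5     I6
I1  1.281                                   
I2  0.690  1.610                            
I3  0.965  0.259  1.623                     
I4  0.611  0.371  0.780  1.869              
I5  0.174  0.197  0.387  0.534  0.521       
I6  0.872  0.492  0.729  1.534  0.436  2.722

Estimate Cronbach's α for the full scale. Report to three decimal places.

Σσ²ᵢ = 1.281 + 1.610 + 1.623 + 1.869 + 0.521 + 2.722 = 9.626
Σ_{i<j} σ_ij = 9.031
total variance = 9.626 + 2 × 9.031 = 27.688
α = (k/(k−1))·(1 − Σσ²ᵢ/total variance) = (6/5)·(1 − 9.626/27.688) = 0.783

Cronbach's α = 0.783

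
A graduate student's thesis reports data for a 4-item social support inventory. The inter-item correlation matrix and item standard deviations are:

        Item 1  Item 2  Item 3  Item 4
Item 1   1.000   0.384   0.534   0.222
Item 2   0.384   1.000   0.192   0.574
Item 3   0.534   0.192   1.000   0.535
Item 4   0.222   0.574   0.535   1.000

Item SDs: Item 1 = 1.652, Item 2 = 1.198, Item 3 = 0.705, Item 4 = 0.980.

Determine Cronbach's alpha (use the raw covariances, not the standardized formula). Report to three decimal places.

Σσ²ᵢ = 1.652² + 1.198² + 0.705² + 0.980² = 5.6217
Covariances σ_ij = r_ij · s_i · s_j:
  σ(Item 1,Item 2) = 0.384 × 1.652 × 1.198 = 0.7600
  σ(Item 1,Item 3) = 0.534 × 1.652 × 0.705 = 0.6219
  σ(Item 1,Item 4) = 0.222 × 1.652 × 0.980 = 0.3594
  σ(Item 2,Item 3) = 0.192 × 1.198 × 0.705 = 0.1622
  σ(Item 2,Item 4) = 0.574 × 1.198 × 0.980 = 0.6739
  σ(Item 3,Item 4) = 0.535 × 0.705 × 0.980 = 0.3696
σ²_T = Σσ²ᵢ + 2·Σσ_ij = 5.6217 + 2 × 2.9470 = 11.5157
α = (4/3)·(1 − 5.6217/11.5157) = 0.682

α = 0.682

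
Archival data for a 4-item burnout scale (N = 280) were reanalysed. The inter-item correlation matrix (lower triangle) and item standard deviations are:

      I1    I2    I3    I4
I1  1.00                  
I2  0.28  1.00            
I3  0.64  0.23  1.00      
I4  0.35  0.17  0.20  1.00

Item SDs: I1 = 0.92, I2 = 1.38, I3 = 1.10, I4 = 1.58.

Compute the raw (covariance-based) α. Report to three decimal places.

Σσ²ᵢ = 0.92² + 1.38² + 1.10² + 1.58² = 6.4572
Covariances σ_ij = r_ij · s_i · s_j:
  σ(I1,I2) = 0.28 × 0.92 × 1.38 = 0.3555
  σ(I1,I3) = 0.64 × 0.92 × 1.10 = 0.6477
  σ(I1,I4) = 0.35 × 0.92 × 1.58 = 0.5088
  σ(I2,I3) = 0.23 × 1.38 × 1.10 = 0.3491
  σ(I2,I4) = 0.17 × 1.38 × 1.58 = 0.3707
  σ(I3,I4) = 0.20 × 1.10 × 1.58 = 0.3476
σ²_T = Σσ²ᵢ + 2·Σσ_ij = 6.4572 + 2 × 2.5794 = 11.6160
α = (4/3)·(1 − 6.4572/11.6160) = 0.592

α = 0.592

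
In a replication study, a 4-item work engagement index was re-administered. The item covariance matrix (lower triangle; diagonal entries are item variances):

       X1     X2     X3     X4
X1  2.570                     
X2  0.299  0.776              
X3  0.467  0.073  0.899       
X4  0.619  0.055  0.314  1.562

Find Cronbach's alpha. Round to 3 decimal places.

sum of item variances = 2.570 + 0.776 + 0.899 + 1.562 = 5.807
Sum of off-diagonal covariances = 1.827
σ²_total = 5.807 + 2 × 1.827 = 9.461
α = (k/(k−1))·(1 − sum of item variances/σ²_total) = (4/3)·(1 − 5.807/9.461) = 0.515

Cronbach's alpha = 0.515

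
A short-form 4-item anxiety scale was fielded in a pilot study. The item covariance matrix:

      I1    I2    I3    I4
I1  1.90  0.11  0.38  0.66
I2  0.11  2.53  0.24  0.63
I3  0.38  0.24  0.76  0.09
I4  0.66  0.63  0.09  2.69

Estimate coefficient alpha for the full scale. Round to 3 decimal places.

sum of item variances = 1.90 + 2.53 + 0.76 + 2.69 = 7.88
Sum of off-diagonal covariances = 2.11
total variance = 7.88 + 2 × 2.11 = 12.10
α = (k/(k−1))·(1 − sum of item variances/total variance) = (4/3)·(1 − 7.88/12.10) = 0.465

coefficient alpha = 0.465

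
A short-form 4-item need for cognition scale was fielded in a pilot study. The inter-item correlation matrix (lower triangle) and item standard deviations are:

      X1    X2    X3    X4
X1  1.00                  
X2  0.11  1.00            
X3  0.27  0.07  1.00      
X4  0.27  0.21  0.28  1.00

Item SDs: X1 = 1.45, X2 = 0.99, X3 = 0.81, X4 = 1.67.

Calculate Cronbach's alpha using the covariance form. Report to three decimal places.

Cronbach's alpha = 0.492

Σσ²ᵢ = 1.45² + 0.99² + 0.81² + 1.67² = 6.5276
Covariances σ_ij = r_ij · s_i · s_j:
  σ(X1,X2) = 0.11 × 1.45 × 0.99 = 0.1579
  σ(X1,X3) = 0.27 × 1.45 × 0.81 = 0.3171
  σ(X1,X4) = 0.27 × 1.45 × 1.67 = 0.6538
  σ(X2,X3) = 0.07 × 0.99 × 0.81 = 0.0561
  σ(X2,X4) = 0.21 × 0.99 × 1.67 = 0.3472
  σ(X3,X4) = 0.28 × 0.81 × 1.67 = 0.3788
σ²_T = Σσ²ᵢ + 2·Σσ_ij = 6.5276 + 2 × 1.9109 = 10.3494
α = (4/3)·(1 − 6.5276/10.3494) = 0.492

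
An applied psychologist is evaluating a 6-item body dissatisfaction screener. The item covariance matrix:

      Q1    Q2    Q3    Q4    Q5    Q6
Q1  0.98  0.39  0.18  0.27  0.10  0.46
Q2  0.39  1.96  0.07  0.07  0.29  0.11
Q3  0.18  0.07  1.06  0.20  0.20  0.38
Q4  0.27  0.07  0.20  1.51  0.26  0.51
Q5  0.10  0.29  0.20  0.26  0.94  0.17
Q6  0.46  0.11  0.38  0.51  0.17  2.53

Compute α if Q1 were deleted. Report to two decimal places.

Remaining items: Q2, Q3, Q4, Q5, Q6 (k = 5).
Σσ²ᵢ = 1.96 + 1.06 + 1.51 + 0.94 + 2.53 = 8.00
σ²_total = 8.00 + 2 × 2.26 = 12.52
α (item deleted) = (5/4)·(1 − 8.00/12.52) = 0.45

α = 0.45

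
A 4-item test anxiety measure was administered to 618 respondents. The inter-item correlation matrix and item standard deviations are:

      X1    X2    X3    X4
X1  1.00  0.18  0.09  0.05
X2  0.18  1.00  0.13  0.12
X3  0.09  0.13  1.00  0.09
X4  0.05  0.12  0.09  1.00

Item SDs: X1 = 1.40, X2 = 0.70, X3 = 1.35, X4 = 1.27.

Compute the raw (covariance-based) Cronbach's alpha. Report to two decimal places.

Cronbach's alpha = 0.29

Σσ²ᵢ = 1.40² + 0.70² + 1.35² + 1.27² = 5.8854
Covariances σ_ij = r_ij · s_i · s_j:
  σ(X1,X2) = 0.18 × 1.40 × 0.70 = 0.1764
  σ(X1,X3) = 0.09 × 1.40 × 1.35 = 0.1701
  σ(X1,X4) = 0.05 × 1.40 × 1.27 = 0.0889
  σ(X2,X3) = 0.13 × 0.70 × 1.35 = 0.1229
  σ(X2,X4) = 0.12 × 0.70 × 1.27 = 0.1067
  σ(X3,X4) = 0.09 × 1.35 × 1.27 = 0.1543
σ²_T = Σσ²ᵢ + 2·Σσ_ij = 5.8854 + 2 × 0.8193 = 7.5240
α = (4/3)·(1 − 5.8854/7.5240) = 0.29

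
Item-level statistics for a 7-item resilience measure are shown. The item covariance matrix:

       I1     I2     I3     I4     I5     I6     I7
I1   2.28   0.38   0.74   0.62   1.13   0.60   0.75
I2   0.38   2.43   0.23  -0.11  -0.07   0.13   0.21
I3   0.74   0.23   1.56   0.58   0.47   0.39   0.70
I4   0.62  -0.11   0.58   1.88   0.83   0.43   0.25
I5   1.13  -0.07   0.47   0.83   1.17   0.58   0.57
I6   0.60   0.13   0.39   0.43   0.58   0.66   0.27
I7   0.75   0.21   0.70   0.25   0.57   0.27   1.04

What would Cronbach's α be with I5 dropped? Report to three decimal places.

Remaining items: I1, I2, I3, I4, I6, I7 (k = 6).
sum of item variances = 2.28 + 2.43 + 1.56 + 1.88 + 0.66 + 1.04 = 9.85
Var(T) = 9.85 + 2 × 6.17 = 22.19
α (item deleted) = (6/5)·(1 − 9.85/22.19) = 0.667

Cronbach's α = 0.667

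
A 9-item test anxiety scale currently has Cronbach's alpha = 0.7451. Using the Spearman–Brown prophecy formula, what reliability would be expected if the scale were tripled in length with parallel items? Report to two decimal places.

predicted reliability = 0.90

Length factor m = 3
α' = m·α / (1 + (m−1)·α)
   = 3 × 0.7451 / (1 + (3 − 1) × 0.7451)
   = 2.2353 / 2.4902 = 0.90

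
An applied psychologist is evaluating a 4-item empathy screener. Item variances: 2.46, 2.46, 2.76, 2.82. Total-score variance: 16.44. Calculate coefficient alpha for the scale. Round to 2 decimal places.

sum of item variances = 2.46 + 2.46 + 2.76 + 2.82 = 10.50
α = (k/(k−1))·(1 − sum of item variances/Var(T)) = (4/3)·(1 − 10.50/16.44) = 0.48

α = 0.48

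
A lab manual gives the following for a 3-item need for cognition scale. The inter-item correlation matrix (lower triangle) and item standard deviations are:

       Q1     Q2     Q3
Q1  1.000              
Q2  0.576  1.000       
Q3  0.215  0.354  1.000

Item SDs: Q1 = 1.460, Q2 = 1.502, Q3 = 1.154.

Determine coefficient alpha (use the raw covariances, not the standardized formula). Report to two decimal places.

Σσ²ᵢ = 1.460² + 1.502² + 1.154² = 5.7193
Covariances σ_ij = r_ij · s_i · s_j:
  σ(Q1,Q2) = 0.576 × 1.460 × 1.502 = 1.2631
  σ(Q1,Q3) = 0.215 × 1.460 × 1.154 = 0.3622
  σ(Q2,Q3) = 0.354 × 1.502 × 1.154 = 0.6136
σ²_T = Σσ²ᵢ + 2·Σσ_ij = 5.7193 + 2 × 2.2389 = 10.1971
α = (3/2)·(1 − 5.7193/10.1971) = 0.66

coefficient alpha = 0.66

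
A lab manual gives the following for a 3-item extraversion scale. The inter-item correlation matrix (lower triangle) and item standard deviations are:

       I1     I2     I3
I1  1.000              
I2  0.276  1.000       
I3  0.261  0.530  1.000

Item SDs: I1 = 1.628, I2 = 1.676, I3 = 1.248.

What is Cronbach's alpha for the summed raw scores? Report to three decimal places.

Σσ²ᵢ = 1.628² + 1.676² + 1.248² = 7.0169
Covariances σ_ij = r_ij · s_i · s_j:
  σ(I1,I2) = 0.276 × 1.628 × 1.676 = 0.7531
  σ(I1,I3) = 0.261 × 1.628 × 1.248 = 0.5303
  σ(I2,I3) = 0.530 × 1.676 × 1.248 = 1.1086
σ²_T = Σσ²ᵢ + 2·Σσ_ij = 7.0169 + 2 × 2.3920 = 11.8009
α = (3/2)·(1 − 7.0169/11.8009) = 0.608

α = 0.608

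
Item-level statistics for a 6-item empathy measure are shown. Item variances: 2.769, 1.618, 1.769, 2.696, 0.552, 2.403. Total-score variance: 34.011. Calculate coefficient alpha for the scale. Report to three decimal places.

coefficient alpha = 0.783

sum of item variances = 2.769 + 1.618 + 1.769 + 2.696 + 0.552 + 2.403 = 11.807
α = (k/(k−1))·(1 − sum of item variances/total variance) = (6/5)·(1 − 11.807/34.011) = 0.783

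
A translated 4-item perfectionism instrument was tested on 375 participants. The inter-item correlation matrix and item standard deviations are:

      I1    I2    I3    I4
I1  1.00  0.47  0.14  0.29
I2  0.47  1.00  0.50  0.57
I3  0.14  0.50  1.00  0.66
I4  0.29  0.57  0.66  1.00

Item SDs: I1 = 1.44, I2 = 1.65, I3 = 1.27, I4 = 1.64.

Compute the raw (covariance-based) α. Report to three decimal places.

α = 0.760

Σσ²ᵢ = 1.44² + 1.65² + 1.27² + 1.64² = 9.0986
Covariances σ_ij = r_ij · s_i · s_j:
  σ(I1,I2) = 0.47 × 1.44 × 1.65 = 1.1167
  σ(I1,I3) = 0.14 × 1.44 × 1.27 = 0.2560
  σ(I1,I4) = 0.29 × 1.44 × 1.64 = 0.6849
  σ(I2,I3) = 0.50 × 1.65 × 1.27 = 1.0477
  σ(I2,I4) = 0.57 × 1.65 × 1.64 = 1.5424
  σ(I3,I4) = 0.66 × 1.27 × 1.64 = 1.3746
σ²_T = Σσ²ᵢ + 2·Σσ_ij = 9.0986 + 2 × 6.0223 = 21.1432
α = (4/3)·(1 − 9.0986/21.1432) = 0.760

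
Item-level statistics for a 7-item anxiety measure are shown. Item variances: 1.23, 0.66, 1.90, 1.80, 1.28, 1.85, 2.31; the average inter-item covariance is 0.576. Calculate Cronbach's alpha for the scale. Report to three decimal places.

Σσ²ᵢ = 1.23 + 0.66 + 1.90 + 1.80 + 1.28 + 1.85 + 2.31 = 11.03
Sum of the 21 distinct covariances = 21 × 0.576 = 12.096
σ²_total = Σσ²ᵢ + 2·Σcov = 11.03 + 2 × 12.096 = 35.222
α = (7/6)·(1 − 11.03/35.222) = 0.801

α = 0.801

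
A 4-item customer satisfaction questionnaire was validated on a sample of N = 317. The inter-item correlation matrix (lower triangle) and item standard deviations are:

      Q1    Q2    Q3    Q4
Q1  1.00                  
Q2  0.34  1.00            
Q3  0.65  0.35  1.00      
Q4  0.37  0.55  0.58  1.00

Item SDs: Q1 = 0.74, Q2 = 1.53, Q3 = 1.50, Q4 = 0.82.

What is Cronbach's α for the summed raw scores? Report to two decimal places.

Cronbach's α = 0.73

Σσ²ᵢ = 0.74² + 1.53² + 1.50² + 0.82² = 5.8109
Covariances σ_ij = r_ij · s_i · s_j:
  σ(Q1,Q2) = 0.34 × 0.74 × 1.53 = 0.3849
  σ(Q1,Q3) = 0.65 × 0.74 × 1.50 = 0.7215
  σ(Q1,Q4) = 0.37 × 0.74 × 0.82 = 0.2245
  σ(Q2,Q3) = 0.35 × 1.53 × 1.50 = 0.8033
  σ(Q2,Q4) = 0.55 × 1.53 × 0.82 = 0.6900
  σ(Q3,Q4) = 0.58 × 1.50 × 0.82 = 0.7134
σ²_T = Σσ²ᵢ + 2·Σσ_ij = 5.8109 + 2 × 3.5376 = 12.8861
α = (4/3)·(1 − 5.8109/12.8861) = 0.73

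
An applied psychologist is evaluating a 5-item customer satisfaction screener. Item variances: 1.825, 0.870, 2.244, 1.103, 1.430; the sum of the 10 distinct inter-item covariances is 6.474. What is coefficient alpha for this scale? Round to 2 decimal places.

coefficient alpha = 0.79

ΣVar(i) = 1.825 + 0.870 + 2.244 + 1.103 + 1.430 = 7.472
Sum of distinct covariances = 6.474
σ²_T = ΣVar(i) + 2·Σcov = 7.472 + 2 × 6.474 = 20.420
α = (5/4)·(1 − 7.472/20.420) = 0.79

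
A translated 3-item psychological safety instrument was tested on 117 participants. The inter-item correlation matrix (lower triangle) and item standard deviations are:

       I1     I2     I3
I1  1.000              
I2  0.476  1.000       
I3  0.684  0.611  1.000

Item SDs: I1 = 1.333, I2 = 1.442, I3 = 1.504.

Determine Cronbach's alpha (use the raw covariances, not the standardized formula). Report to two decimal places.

α = 0.81

Σσ²ᵢ = 1.333² + 1.442² + 1.504² = 6.1183
Covariances σ_ij = r_ij · s_i · s_j:
  σ(I1,I2) = 0.476 × 1.333 × 1.442 = 0.9150
  σ(I1,I3) = 0.684 × 1.333 × 1.504 = 1.3713
  σ(I2,I3) = 0.611 × 1.442 × 1.504 = 1.3251
σ²_T = Σσ²ᵢ + 2·Σσ_ij = 6.1183 + 2 × 3.6114 = 13.3411
α = (3/2)·(1 − 6.1183/13.3411) = 0.81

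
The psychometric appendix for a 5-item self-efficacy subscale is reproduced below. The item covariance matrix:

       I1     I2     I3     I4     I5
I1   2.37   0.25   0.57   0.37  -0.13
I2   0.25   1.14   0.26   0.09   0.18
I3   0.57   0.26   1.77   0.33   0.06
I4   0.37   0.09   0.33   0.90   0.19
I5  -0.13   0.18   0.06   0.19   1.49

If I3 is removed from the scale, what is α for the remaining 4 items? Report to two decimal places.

α = 0.32

Remaining items: I1, I2, I4, I5 (k = 4).
Σσ²ᵢ = 2.37 + 1.14 + 0.90 + 1.49 = 5.90
Var(T) = 5.90 + 2 × 0.95 = 7.80
α (item deleted) = (4/3)·(1 − 5.90/7.80) = 0.32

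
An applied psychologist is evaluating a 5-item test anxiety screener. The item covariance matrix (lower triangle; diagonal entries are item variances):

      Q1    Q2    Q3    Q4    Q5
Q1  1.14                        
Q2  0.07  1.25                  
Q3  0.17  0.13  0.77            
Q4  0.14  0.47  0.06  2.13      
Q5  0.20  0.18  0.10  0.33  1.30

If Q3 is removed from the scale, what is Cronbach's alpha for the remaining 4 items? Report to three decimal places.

Remaining items: Q1, Q2, Q4, Q5 (k = 4).
Σσᵢ² = 1.14 + 1.25 + 2.13 + 1.30 = 5.82
total variance = 5.82 + 2 × 1.39 = 8.60
α (item deleted) = (4/3)·(1 − 5.82/8.60) = 0.431

α = 0.431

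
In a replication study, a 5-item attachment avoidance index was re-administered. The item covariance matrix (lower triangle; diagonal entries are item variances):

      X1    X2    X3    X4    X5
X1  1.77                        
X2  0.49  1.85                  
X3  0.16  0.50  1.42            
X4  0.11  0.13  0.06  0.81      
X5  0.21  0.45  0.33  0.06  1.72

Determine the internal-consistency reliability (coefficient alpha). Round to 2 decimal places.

Σσ²ᵢ = 1.77 + 1.85 + 1.42 + 0.81 + 1.72 = 7.57
Sum of the distinct covariances = 2.50
total variance = 7.57 + 2 × 2.50 = 12.57
α = (k/(k−1))·(1 − Σσ²ᵢ/total variance) = (5/4)·(1 − 7.57/12.57) = 0.50

coefficient alpha = 0.50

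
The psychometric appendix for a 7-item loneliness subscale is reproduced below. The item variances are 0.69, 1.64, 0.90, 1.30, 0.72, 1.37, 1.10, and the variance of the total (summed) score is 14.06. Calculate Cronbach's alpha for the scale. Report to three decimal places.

α = 0.526

sum of item variances = 0.69 + 1.64 + 0.90 + 1.30 + 0.72 + 1.37 + 1.10 = 7.72
α = (k/(k−1))·(1 − sum of item variances/σ²_T) = (7/6)·(1 − 7.72/14.06) = 0.526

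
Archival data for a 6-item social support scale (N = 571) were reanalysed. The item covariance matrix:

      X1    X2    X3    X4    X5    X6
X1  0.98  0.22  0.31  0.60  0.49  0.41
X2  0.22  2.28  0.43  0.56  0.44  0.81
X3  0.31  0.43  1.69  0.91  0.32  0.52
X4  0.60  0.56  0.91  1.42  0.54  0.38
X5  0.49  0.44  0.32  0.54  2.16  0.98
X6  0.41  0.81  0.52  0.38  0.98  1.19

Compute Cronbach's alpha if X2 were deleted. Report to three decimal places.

Remaining items: X1, X3, X4, X5, X6 (k = 5).
Σσᵢ² = 0.98 + 1.69 + 1.42 + 2.16 + 1.19 = 7.44
σ²_total = 7.44 + 2 × 5.46 = 18.36
α (item deleted) = (5/4)·(1 − 7.44/18.36) = 0.743

Cronbach's alpha = 0.743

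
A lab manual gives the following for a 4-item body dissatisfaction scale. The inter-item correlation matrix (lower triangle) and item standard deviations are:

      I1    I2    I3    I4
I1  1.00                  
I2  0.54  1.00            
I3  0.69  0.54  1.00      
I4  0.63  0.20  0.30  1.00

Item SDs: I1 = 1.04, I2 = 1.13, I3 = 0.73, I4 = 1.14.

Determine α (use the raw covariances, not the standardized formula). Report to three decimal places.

α = 0.769

Σσ²ᵢ = 1.04² + 1.13² + 0.73² + 1.14² = 4.1910
Covariances σ_ij = r_ij · s_i · s_j:
  σ(I1,I2) = 0.54 × 1.04 × 1.13 = 0.6346
  σ(I1,I3) = 0.69 × 1.04 × 0.73 = 0.5238
  σ(I1,I4) = 0.63 × 1.04 × 1.14 = 0.7469
  σ(I2,I3) = 0.54 × 1.13 × 0.73 = 0.4454
  σ(I2,I4) = 0.20 × 1.13 × 1.14 = 0.2576
  σ(I3,I4) = 0.30 × 0.73 × 1.14 = 0.2497
σ²_T = Σσ²ᵢ + 2·Σσ_ij = 4.1910 + 2 × 2.8580 = 9.9070
α = (4/3)·(1 − 4.1910/9.9070) = 0.769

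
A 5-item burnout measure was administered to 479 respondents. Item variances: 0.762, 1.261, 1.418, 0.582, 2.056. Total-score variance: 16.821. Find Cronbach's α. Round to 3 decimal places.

α = 0.798

Σσᵢ² = 0.762 + 1.261 + 1.418 + 0.582 + 2.056 = 6.079
α = (k/(k−1))·(1 − Σσᵢ²/σ²_total) = (5/4)·(1 − 6.079/16.821) = 0.798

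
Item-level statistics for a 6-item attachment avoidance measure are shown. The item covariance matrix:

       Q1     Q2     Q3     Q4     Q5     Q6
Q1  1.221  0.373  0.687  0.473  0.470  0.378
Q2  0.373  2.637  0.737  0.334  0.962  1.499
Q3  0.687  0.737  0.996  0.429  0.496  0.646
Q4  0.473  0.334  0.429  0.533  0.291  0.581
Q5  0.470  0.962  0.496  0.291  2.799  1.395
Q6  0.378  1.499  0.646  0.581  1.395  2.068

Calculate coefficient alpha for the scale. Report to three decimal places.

coefficient alpha = 0.786

Σσ²ᵢ = 1.221 + 2.637 + 0.996 + 0.533 + 2.799 + 2.068 = 10.254
Σ_{i<j} σ_ij = 9.751
total variance = 10.254 + 2 × 9.751 = 29.756
α = (k/(k−1))·(1 − Σσ²ᵢ/total variance) = (6/5)·(1 − 10.254/29.756) = 0.786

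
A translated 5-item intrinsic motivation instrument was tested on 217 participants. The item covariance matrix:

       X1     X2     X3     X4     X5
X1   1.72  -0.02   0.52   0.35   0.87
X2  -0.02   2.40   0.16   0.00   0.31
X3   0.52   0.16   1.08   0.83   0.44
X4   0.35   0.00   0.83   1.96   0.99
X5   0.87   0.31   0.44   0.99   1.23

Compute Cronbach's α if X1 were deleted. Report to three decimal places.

Remaining items: X2, X3, X4, X5 (k = 4).
sum of item variances = 2.40 + 1.08 + 1.96 + 1.23 = 6.67
σ²_total = 6.67 + 2 × 2.73 = 12.13
α (item deleted) = (4/3)·(1 − 6.67/12.13) = 0.600

α = 0.600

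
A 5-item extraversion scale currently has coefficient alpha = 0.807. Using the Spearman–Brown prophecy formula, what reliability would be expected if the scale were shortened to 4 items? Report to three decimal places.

Length factor m = 4/5 = 0.8000
α' = m·α / (1 − (1−m)·α)
   = 4/5 × 0.807 / (1 − (1 − 4/5) × 0.807)
   = 0.6456 / 0.8386 = 0.770

predicted reliability = 0.770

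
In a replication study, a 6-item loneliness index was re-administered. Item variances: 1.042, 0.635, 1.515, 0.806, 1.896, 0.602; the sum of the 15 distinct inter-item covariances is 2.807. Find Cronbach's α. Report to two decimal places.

Σσᵢ² = 1.042 + 0.635 + 1.515 + 0.806 + 1.896 + 0.602 = 6.496
Sum of distinct covariances = 2.807
σ²_T = Σσᵢ² + 2·Σcov = 6.496 + 2 × 2.807 = 12.110
α = (6/5)·(1 − 6.496/12.110) = 0.56

α = 0.56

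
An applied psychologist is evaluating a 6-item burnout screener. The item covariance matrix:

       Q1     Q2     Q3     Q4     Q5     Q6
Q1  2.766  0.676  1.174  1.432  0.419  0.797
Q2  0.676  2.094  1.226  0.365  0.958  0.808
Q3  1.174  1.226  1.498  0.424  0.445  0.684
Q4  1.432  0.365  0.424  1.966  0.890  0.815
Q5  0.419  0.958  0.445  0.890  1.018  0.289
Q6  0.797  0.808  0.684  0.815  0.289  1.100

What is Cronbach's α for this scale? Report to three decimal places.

Σσᵢ² = 2.766 + 2.094 + 1.498 + 1.966 + 1.018 + 1.100 = 10.442
Sum of off-diagonal covariances = 11.402
Var(T) = 10.442 + 2 × 11.402 = 33.246
α = (k/(k−1))·(1 − Σσᵢ²/Var(T)) = (6/5)·(1 − 10.442/33.246) = 0.823

Cronbach's α = 0.823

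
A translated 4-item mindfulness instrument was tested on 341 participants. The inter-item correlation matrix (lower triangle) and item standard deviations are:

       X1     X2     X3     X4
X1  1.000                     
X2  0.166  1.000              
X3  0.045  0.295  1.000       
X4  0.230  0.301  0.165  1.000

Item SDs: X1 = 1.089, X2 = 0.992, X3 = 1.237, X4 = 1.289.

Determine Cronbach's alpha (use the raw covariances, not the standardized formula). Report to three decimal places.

α = 0.493

Σσ²ᵢ = 1.089² + 0.992² + 1.237² + 1.289² = 5.3617
Covariances σ_ij = r_ij · s_i · s_j:
  σ(X1,X2) = 0.166 × 1.089 × 0.992 = 0.1793
  σ(X1,X3) = 0.045 × 1.089 × 1.237 = 0.0606
  σ(X1,X4) = 0.230 × 1.089 × 1.289 = 0.3229
  σ(X2,X3) = 0.295 × 0.992 × 1.237 = 0.3620
  σ(X2,X4) = 0.301 × 0.992 × 1.289 = 0.3849
  σ(X3,X4) = 0.165 × 1.237 × 1.289 = 0.2631
σ²_T = Σσ²ᵢ + 2·Σσ_ij = 5.3617 + 2 × 1.5728 = 8.5073
α = (4/3)·(1 − 5.3617/8.5073) = 0.493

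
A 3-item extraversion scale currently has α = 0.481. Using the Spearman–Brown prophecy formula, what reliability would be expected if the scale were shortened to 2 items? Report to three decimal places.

Length factor m = 2/3 = 0.6667
α' = m·α / (1 − (1−m)·α)
   = 2/3 × 0.481 / (1 − (1 − 2/3) × 0.481)
   = 0.3207 / 0.8397 = 0.382

predicted reliability = 0.382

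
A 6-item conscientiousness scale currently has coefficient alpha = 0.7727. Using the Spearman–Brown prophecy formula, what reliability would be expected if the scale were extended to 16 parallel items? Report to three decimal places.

Length factor m = 16/6 = 2.6667
α' = m·α / (1 + (m−1)·α)
   = 16/6 × 0.7727 / (1 + (16/6 − 1) × 0.7727)
   = 2.0605 / 2.2878 = 0.901

predicted reliability = 0.901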